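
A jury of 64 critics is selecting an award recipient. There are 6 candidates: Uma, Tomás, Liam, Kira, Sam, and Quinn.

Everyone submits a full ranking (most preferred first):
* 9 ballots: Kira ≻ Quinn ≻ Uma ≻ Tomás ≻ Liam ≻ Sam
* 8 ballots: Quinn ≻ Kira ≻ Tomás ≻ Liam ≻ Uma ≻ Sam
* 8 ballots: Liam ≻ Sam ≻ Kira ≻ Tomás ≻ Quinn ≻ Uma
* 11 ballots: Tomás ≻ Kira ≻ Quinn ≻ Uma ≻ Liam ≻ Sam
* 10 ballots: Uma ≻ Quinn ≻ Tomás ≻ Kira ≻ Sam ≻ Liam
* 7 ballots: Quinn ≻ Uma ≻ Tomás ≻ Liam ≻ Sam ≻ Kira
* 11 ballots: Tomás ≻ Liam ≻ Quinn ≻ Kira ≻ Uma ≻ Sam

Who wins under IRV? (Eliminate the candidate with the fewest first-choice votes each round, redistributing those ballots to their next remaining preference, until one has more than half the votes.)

Round 1: Uma 10, Tomás 22, Liam 8, Kira 9, Sam 0, Quinn 15. Sam eliminated.
Round 2: Uma 10, Tomás 22, Liam 8, Kira 9, Quinn 15. Liam eliminated.
Round 3: Uma 10, Tomás 22, Kira 17, Quinn 15. Uma eliminated.
Round 4: Tomás 22, Kira 17, Quinn 25. Kira eliminated.
Round 5: Tomás 30, Quinn 34. Quinn has a majority (≥33).

Quinn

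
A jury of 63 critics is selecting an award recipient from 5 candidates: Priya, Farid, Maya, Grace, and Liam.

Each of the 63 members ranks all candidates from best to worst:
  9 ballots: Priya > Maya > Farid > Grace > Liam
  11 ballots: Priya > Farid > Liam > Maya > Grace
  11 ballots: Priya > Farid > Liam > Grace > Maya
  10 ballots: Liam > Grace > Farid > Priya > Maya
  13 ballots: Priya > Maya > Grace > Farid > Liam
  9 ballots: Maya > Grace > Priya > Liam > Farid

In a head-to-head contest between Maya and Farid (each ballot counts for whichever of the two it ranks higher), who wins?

Farid

Maya is ranked above Farid on 31 ballots; Farid above Maya on 32.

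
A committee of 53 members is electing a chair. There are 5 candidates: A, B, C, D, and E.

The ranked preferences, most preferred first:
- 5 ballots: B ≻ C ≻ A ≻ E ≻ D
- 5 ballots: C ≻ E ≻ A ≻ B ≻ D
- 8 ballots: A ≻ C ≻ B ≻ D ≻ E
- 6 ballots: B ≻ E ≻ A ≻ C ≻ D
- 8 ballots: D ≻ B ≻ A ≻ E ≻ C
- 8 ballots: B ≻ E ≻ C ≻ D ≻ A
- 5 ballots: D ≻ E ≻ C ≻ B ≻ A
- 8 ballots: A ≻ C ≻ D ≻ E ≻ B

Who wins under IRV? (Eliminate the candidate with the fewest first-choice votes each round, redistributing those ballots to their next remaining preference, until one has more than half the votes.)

Round 1: A 16, B 19, C 5, D 13, E 0. E eliminated.
Round 2: A 16, B 19, C 5, D 13. C eliminated.
Round 3: A 21, B 19, D 13. D eliminated.
Round 4: A 21, B 32. B has a majority (≥27).

B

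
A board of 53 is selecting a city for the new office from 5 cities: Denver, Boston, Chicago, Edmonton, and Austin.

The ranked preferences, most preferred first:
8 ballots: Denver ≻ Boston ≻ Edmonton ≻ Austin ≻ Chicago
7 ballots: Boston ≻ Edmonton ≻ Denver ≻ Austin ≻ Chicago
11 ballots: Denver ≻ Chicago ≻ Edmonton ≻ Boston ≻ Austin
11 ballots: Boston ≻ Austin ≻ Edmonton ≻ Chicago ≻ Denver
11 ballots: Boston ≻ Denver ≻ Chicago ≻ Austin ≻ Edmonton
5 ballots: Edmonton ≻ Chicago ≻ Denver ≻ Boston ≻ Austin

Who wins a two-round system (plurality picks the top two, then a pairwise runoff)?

Boston

Round 1 first-place votes: Denver 19, Boston 29, Chicago 0, Edmonton 5, Austin 0. Boston and Denver advance.
Runoff: Boston is ranked above Denver on 29 ballots, Denver above Boston on 24.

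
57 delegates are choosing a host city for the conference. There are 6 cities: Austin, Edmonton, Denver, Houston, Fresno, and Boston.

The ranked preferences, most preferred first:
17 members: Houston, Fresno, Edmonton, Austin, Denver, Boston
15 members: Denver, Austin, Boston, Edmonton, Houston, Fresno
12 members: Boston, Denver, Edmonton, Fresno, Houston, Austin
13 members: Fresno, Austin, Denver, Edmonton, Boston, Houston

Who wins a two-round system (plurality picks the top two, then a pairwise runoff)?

Round 1 first-place votes: Austin 0, Edmonton 0, Denver 15, Houston 17, Fresno 13, Boston 12. Houston and Denver advance.
Runoff: Houston is ranked above Denver on 17 ballots, Denver above Houston on 40.

Denver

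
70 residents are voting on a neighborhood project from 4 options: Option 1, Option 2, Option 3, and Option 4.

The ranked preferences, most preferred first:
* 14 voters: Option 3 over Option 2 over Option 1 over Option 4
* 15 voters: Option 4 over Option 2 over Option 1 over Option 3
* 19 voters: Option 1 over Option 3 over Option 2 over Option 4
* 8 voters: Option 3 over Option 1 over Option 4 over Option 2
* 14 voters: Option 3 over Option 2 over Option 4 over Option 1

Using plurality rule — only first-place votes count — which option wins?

First-place votes: Option 1 19, Option 2 0, Option 3 36, Option 4 15.

Option 3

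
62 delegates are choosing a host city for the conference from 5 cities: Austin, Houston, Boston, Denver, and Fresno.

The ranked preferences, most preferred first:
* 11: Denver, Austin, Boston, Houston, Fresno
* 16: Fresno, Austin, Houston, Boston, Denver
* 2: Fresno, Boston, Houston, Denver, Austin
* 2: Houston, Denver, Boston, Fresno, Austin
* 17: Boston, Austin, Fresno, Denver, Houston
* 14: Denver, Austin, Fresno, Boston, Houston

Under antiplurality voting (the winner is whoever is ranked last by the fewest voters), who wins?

Boston

Last-place votes: Austin 4, Houston 31, Boston 0, Denver 16, Fresno 11.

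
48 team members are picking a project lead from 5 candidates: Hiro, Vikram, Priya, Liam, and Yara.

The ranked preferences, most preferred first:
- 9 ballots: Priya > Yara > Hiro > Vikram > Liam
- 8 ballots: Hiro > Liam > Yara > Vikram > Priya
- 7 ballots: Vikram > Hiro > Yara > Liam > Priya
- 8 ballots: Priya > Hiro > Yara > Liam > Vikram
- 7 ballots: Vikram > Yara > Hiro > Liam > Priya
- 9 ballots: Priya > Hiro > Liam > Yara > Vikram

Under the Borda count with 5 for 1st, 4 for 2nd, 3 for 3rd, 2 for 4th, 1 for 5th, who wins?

Hiro

Hiro: 9×3 + 8×5 + 7×4 + 8×4 + 7×3 + 9×4 = 184
Vikram: 9×2 + 8×2 + 7×5 + 8×1 + 7×5 + 9×1 = 121
Priya: 9×5 + 8×1 + 7×1 + 8×5 + 7×1 + 9×5 = 152
Liam: 9×1 + 8×4 + 7×2 + 8×2 + 7×2 + 9×3 = 112
Yara: 9×4 + 8×3 + 7×3 + 8×3 + 7×4 + 9×2 = 151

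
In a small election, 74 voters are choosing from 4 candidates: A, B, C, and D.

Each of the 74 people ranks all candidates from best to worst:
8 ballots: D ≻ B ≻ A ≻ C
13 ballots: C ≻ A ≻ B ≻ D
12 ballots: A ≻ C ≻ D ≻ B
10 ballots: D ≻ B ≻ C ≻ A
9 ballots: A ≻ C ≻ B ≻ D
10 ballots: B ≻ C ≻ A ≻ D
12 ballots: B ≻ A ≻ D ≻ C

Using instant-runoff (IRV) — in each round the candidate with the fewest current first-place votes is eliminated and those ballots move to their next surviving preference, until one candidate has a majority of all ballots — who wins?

B

Round 1: A 21, B 22, C 13, D 18. C eliminated.
Round 2: A 34, B 22, D 18. D eliminated.
Round 3: A 34, B 40. B has a majority (≥38).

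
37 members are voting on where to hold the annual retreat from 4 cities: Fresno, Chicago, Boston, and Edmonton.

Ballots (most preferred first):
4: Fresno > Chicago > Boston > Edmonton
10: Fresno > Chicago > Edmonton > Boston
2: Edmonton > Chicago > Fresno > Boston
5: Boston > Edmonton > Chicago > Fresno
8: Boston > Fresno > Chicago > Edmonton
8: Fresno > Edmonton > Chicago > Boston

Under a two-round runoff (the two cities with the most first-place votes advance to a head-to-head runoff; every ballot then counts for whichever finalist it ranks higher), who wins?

Fresno

Round 1 first-place votes: Fresno 22, Chicago 0, Boston 13, Edmonton 2. Fresno and Boston advance.
Runoff: Fresno is ranked above Boston on 24 ballots, Boston above Fresno on 13.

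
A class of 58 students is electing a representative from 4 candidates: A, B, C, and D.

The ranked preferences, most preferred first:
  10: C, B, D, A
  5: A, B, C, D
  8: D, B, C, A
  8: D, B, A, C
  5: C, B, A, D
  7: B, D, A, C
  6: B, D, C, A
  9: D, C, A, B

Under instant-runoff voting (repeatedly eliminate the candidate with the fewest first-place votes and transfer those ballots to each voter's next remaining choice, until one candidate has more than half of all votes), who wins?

Round 1: A 5, B 13, C 15, D 25. A eliminated.
Round 2: B 18, C 15, D 25. C eliminated.
Round 3: B 33, D 25. B has a majority (≥30).

B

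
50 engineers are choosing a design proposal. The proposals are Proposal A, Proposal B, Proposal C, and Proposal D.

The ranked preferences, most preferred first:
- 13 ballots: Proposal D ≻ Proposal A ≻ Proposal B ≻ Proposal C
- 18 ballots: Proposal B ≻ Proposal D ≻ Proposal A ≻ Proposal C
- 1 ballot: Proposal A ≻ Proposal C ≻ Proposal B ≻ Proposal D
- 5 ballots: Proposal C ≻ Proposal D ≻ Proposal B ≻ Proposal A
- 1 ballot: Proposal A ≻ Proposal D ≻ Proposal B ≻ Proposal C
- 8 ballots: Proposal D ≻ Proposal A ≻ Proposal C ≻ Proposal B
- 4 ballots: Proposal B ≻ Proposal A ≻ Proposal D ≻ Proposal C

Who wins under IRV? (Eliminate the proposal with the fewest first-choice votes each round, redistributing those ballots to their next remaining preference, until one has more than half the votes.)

Proposal D

Round 1: Proposal A 2, Proposal B 22, Proposal C 5, Proposal D 21. Proposal A eliminated.
Round 2: Proposal B 22, Proposal C 6, Proposal D 22. Proposal C eliminated.
Round 3: Proposal B 23, Proposal D 27. Proposal D has a majority (≥26).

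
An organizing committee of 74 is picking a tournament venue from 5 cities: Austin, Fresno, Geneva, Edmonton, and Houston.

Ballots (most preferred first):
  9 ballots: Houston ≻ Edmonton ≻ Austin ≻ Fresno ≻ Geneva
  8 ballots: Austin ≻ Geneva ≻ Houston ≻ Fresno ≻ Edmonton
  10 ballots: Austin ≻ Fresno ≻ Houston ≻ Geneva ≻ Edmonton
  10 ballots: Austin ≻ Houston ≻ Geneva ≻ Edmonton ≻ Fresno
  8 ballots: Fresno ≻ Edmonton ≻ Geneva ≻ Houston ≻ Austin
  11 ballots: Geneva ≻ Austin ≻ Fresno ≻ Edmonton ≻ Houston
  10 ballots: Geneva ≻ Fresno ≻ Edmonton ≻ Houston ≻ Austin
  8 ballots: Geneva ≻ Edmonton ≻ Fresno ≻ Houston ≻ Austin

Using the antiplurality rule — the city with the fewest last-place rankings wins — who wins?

Geneva

Last-place votes: Austin 26, Fresno 10, Geneva 9, Edmonton 18, Houston 11.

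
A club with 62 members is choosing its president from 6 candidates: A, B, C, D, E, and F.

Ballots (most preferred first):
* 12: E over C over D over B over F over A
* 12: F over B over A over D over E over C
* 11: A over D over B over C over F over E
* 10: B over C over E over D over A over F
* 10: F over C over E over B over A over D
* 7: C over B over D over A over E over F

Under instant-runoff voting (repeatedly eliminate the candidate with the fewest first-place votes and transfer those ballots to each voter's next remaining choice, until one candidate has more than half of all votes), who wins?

B

Round 1: A 11, B 10, C 7, D 0, E 12, F 22. D eliminated.
Round 2: A 11, B 10, C 7, E 12, F 22. C eliminated.
Round 3: A 11, B 17, E 12, F 22. A eliminated.
Round 4: B 28, E 12, F 22. E eliminated.
Round 5: B 40, F 22. B has a majority (≥32).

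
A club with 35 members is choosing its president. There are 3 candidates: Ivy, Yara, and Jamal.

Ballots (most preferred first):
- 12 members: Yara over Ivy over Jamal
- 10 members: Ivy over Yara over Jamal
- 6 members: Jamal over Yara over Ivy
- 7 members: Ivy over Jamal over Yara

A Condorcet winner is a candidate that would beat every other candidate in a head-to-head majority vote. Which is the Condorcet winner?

Yara vs Ivy: 18–17
Yara vs Jamal: 22–13
Yara beats every other candidate.

Yara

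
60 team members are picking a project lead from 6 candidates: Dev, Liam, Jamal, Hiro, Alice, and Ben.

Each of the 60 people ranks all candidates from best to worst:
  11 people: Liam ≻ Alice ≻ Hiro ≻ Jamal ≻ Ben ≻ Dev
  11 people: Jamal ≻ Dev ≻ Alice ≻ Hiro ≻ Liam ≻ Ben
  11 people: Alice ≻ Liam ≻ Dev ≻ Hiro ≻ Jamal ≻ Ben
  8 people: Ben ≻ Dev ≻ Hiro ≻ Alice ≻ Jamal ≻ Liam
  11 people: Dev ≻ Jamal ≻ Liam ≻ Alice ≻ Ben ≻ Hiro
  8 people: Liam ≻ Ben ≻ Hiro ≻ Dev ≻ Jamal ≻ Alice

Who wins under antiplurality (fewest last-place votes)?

Last-place votes: Dev 11, Liam 8, Jamal 0, Hiro 11, Alice 8, Ben 22.

Jamal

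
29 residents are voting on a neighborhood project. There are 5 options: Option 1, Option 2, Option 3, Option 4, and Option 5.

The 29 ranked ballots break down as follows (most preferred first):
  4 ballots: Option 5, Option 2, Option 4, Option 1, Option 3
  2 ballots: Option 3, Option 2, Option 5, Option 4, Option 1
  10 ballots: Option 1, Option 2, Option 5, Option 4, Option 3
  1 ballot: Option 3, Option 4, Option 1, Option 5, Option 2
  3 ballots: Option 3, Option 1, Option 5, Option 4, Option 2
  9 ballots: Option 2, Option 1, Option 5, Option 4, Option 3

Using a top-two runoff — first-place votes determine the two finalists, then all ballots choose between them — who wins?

Option 2

Round 1 first-place votes: Option 1 10, Option 2 9, Option 3 6, Option 4 0, Option 5 4. Option 1 and Option 2 advance.
Runoff: Option 1 is ranked above Option 2 on 14 ballots, Option 2 above Option 1 on 15.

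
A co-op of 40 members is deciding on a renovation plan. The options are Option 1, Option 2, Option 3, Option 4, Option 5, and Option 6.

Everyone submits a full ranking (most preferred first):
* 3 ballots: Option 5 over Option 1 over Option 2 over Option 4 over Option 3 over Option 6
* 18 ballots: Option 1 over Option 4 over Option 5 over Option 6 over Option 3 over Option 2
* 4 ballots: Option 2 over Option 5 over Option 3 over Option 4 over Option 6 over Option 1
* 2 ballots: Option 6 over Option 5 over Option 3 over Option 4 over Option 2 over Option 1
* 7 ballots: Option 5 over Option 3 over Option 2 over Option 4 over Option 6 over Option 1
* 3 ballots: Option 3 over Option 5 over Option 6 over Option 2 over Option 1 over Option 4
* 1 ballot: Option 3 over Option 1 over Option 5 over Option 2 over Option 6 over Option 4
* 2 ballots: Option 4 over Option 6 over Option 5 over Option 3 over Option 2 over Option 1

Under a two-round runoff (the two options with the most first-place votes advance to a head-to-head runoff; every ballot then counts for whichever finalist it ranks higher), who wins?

Round 1 first-place votes: Option 1 18, Option 2 4, Option 3 4, Option 4 2, Option 5 10, Option 6 2. Option 1 and Option 5 advance.
Runoff: Option 1 is ranked above Option 5 on 19 ballots, Option 5 above Option 1 on 21.

Option 5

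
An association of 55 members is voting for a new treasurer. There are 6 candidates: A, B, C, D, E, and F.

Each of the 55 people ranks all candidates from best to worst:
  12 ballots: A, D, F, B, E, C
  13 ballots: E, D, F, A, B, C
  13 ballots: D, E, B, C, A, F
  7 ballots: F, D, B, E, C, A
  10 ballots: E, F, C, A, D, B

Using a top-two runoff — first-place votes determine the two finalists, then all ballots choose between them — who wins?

Round 1 first-place votes: A 12, B 0, C 0, D 13, E 23, F 7. E and D advance.
Runoff: E is ranked above D on 23 ballots, D above E on 32.

D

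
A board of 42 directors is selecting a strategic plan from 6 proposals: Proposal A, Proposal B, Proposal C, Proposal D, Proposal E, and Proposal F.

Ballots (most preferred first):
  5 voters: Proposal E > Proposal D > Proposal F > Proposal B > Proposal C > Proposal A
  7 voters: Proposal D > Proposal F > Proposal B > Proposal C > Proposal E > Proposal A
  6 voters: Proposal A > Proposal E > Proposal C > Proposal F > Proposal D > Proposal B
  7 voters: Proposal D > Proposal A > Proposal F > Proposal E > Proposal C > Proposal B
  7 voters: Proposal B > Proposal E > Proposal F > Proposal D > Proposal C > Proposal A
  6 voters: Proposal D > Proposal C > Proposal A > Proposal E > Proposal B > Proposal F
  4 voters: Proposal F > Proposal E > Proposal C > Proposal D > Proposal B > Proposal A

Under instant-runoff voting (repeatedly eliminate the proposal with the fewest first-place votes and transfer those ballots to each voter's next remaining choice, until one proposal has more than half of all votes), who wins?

Round 1: Proposal A 6, Proposal B 7, Proposal C 0, Proposal D 20, Proposal E 5, Proposal F 4. Proposal C eliminated.
Round 2: Proposal A 6, Proposal B 7, Proposal D 20, Proposal E 5, Proposal F 4. Proposal F eliminated.
Round 3: Proposal A 6, Proposal B 7, Proposal D 20, Proposal E 9. Proposal A eliminated.
Round 4: Proposal B 7, Proposal D 20, Proposal E 15. Proposal B eliminated.
Round 5: Proposal D 20, Proposal E 22. Proposal E has a majority (≥22).

Proposal E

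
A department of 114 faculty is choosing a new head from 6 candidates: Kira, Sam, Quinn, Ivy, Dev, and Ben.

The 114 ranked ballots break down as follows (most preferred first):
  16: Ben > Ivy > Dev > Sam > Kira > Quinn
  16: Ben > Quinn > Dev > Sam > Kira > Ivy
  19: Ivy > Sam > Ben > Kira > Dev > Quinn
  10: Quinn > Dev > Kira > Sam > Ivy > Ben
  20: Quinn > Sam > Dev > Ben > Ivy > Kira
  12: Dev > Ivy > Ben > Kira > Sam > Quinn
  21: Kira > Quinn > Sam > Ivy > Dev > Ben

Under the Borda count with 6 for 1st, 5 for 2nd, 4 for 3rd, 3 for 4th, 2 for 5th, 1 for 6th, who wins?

Kira: 16×2 + 16×2 + 19×3 + 10×4 + 20×1 + 12×3 + 21×6 = 343
Sam: 16×3 + 16×3 + 19×5 + 10×3 + 20×5 + 12×2 + 21×4 = 429
Quinn: 16×1 + 16×5 + 19×1 + 10×6 + 20×6 + 12×1 + 21×5 = 412
Ivy: 16×5 + 16×1 + 19×6 + 10×2 + 20×2 + 12×5 + 21×3 = 393
Dev: 16×4 + 16×4 + 19×2 + 10×5 + 20×4 + 12×6 + 21×2 = 410
Ben: 16×6 + 16×6 + 19×4 + 10×1 + 20×3 + 12×4 + 21×1 = 407

Sam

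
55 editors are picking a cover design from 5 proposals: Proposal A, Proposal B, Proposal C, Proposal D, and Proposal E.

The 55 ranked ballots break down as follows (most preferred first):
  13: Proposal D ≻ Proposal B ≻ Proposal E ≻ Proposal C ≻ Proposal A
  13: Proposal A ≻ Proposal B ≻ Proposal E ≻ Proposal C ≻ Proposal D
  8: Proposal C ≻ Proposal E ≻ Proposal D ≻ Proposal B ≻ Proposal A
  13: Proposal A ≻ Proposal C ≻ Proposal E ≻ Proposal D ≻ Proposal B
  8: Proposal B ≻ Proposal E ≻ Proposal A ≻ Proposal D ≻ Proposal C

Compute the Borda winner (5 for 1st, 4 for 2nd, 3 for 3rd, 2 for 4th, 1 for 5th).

Proposal A: 13×1 + 13×5 + 8×1 + 13×5 + 8×3 = 175
Proposal B: 13×4 + 13×4 + 8×2 + 13×1 + 8×5 = 173
Proposal C: 13×2 + 13×2 + 8×5 + 13×4 + 8×1 = 152
Proposal D: 13×5 + 13×1 + 8×3 + 13×2 + 8×2 = 144
Proposal E: 13×3 + 13×3 + 8×4 + 13×3 + 8×4 = 181

Proposal E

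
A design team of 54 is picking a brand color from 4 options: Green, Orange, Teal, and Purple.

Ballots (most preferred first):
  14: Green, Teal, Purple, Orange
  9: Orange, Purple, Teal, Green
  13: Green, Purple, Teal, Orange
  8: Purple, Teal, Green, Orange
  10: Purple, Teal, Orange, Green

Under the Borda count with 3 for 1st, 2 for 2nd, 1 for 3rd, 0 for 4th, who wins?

Green: 14×3 + 9×0 + 13×3 + 8×1 + 10×0 = 89
Orange: 14×0 + 9×3 + 13×0 + 8×0 + 10×1 = 37
Teal: 14×2 + 9×1 + 13×1 + 8×2 + 10×2 = 86
Purple: 14×1 + 9×2 + 13×2 + 8×3 + 10×3 = 112

Purple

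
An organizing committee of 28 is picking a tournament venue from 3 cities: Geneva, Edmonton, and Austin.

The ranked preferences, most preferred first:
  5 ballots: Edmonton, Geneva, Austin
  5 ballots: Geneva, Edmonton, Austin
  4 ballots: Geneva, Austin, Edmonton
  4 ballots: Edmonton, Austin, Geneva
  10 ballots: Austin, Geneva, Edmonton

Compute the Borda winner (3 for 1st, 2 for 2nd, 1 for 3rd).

Geneva: 5×2 + 5×3 + 4×3 + 4×1 + 10×2 = 61
Edmonton: 5×3 + 5×2 + 4×1 + 4×3 + 10×1 = 51
Austin: 5×1 + 5×1 + 4×2 + 4×2 + 10×3 = 56

Geneva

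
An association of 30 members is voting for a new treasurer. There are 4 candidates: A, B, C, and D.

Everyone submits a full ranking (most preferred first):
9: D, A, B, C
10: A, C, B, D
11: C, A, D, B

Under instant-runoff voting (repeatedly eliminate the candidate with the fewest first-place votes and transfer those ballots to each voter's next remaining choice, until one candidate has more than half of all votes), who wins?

Round 1: A 10, B 0, C 11, D 9. B eliminated.
Round 2: A 10, C 11, D 9. D eliminated.
Round 3: A 19, C 11. A has a majority (≥16).

A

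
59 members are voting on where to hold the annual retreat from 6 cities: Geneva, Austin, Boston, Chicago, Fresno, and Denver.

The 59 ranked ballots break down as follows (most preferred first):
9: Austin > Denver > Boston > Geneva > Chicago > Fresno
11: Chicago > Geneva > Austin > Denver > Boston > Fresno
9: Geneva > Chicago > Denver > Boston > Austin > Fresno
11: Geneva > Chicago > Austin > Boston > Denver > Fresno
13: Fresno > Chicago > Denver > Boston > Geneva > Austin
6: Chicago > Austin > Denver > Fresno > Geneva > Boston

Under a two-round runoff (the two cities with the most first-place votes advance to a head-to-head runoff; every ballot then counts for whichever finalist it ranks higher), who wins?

Chicago

Round 1 first-place votes: Geneva 20, Austin 9, Boston 0, Chicago 17, Fresno 13, Denver 0. Geneva and Chicago advance.
Runoff: Geneva is ranked above Chicago on 29 ballots, Chicago above Geneva on 30.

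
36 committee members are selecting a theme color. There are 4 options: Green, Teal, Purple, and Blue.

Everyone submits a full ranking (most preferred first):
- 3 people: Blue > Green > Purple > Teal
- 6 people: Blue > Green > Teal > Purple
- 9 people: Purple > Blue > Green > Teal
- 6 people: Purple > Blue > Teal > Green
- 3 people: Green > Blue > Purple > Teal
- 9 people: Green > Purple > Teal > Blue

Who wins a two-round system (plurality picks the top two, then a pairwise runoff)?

Green

Round 1 first-place votes: Green 12, Teal 0, Purple 15, Blue 9. Purple and Green advance.
Runoff: Purple is ranked above Green on 15 ballots, Green above Purple on 21.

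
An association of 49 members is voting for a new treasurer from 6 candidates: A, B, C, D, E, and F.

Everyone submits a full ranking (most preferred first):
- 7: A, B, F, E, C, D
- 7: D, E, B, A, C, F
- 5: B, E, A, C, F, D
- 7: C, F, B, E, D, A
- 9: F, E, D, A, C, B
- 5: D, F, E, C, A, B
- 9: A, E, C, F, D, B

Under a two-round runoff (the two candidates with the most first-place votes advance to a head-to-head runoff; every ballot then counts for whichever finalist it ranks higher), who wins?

D

Round 1 first-place votes: A 16, B 5, C 7, D 12, E 0, F 9. A and D advance.
Runoff: A is ranked above D on 21 ballots, D above A on 28.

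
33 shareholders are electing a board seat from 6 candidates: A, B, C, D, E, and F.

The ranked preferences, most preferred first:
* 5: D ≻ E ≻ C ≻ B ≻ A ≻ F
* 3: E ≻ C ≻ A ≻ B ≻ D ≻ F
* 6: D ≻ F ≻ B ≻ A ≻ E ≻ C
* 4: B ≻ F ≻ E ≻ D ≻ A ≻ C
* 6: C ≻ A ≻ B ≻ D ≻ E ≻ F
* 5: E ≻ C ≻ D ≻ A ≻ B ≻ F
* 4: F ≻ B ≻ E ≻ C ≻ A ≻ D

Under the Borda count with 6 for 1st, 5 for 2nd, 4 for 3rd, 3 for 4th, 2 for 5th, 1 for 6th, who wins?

A: 5×2 + 3×4 + 6×3 + 4×2 + 6×5 + 5×3 + 4×2 = 101
B: 5×3 + 3×3 + 6×4 + 4×6 + 6×4 + 5×2 + 4×5 = 126
C: 5×4 + 3×5 + 6×1 + 4×1 + 6×6 + 5×5 + 4×3 = 118
D: 5×6 + 3×2 + 6×6 + 4×3 + 6×3 + 5×4 + 4×1 = 126
E: 5×5 + 3×6 + 6×2 + 4×4 + 6×2 + 5×6 + 4×4 = 129
F: 5×1 + 3×1 + 6×5 + 4×5 + 6×1 + 5×1 + 4×6 = 93

E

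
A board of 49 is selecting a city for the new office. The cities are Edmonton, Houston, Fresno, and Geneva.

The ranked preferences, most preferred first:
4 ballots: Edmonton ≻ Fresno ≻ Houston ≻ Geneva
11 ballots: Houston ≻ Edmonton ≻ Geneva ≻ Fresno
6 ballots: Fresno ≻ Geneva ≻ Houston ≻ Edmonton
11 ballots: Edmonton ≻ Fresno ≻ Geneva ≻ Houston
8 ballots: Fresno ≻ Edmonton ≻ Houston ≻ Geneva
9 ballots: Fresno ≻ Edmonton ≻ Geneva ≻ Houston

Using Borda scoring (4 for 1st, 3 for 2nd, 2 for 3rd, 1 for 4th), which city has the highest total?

Edmonton: 4×4 + 11×3 + 6×1 + 11×4 + 8×3 + 9×3 = 150
Houston: 4×2 + 11×4 + 6×2 + 11×1 + 8×2 + 9×1 = 100
Fresno: 4×3 + 11×1 + 6×4 + 11×3 + 8×4 + 9×4 = 148
Geneva: 4×1 + 11×2 + 6×3 + 11×2 + 8×1 + 9×2 = 92

Edmonton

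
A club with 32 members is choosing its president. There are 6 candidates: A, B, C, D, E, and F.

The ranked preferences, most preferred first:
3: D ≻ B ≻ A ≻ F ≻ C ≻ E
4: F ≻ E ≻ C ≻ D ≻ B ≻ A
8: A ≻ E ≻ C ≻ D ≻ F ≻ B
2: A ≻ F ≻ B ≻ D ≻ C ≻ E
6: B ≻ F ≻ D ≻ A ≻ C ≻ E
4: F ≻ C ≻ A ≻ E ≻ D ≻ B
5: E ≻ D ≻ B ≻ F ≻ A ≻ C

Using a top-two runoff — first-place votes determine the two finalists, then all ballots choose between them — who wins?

Round 1 first-place votes: A 10, B 6, C 0, D 3, E 5, F 8. A and F advance.
Runoff: A is ranked above F on 13 ballots, F above A on 19.

F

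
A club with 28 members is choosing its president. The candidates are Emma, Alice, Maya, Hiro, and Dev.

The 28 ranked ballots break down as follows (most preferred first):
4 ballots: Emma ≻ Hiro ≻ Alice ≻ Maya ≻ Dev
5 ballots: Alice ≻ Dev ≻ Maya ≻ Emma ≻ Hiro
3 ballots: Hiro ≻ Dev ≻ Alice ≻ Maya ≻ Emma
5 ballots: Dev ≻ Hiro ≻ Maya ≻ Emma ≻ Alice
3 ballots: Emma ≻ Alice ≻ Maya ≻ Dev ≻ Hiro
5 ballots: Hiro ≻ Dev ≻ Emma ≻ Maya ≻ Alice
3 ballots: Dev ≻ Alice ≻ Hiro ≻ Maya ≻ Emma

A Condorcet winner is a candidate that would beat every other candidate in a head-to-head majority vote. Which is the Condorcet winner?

Dev vs Emma: 21–7
Dev vs Alice: 16–12
Dev vs Maya: 21–7
Dev vs Hiro: 16–12
Dev beats every other candidate.

Dev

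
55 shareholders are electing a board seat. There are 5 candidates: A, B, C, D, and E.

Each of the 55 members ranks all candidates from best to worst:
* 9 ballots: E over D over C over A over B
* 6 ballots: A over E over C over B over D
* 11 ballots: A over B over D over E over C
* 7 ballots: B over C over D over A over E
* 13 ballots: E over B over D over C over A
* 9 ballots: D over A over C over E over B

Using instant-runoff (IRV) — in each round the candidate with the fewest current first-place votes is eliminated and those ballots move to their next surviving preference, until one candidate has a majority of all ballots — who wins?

Round 1: A 17, B 7, C 0, D 9, E 22. C eliminated.
Round 2: A 17, B 7, D 9, E 22. B eliminated.
Round 3: A 17, D 16, E 22. D eliminated.
Round 4: A 33, E 22. A has a majority (≥28).

A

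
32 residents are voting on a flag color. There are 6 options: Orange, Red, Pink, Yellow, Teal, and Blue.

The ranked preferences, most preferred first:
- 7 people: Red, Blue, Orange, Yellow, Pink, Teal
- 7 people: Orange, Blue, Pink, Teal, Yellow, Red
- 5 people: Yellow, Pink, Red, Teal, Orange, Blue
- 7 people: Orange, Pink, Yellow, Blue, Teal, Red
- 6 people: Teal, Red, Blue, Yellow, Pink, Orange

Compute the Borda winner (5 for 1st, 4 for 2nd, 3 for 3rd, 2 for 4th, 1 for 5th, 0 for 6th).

Orange

Orange: 7×3 + 7×5 + 5×1 + 7×5 + 6×0 = 96
Red: 7×5 + 7×0 + 5×3 + 7×0 + 6×4 = 74
Pink: 7×1 + 7×3 + 5×4 + 7×4 + 6×1 = 82
Yellow: 7×2 + 7×1 + 5×5 + 7×3 + 6×2 = 79
Teal: 7×0 + 7×2 + 5×2 + 7×1 + 6×5 = 61
Blue: 7×4 + 7×4 + 5×0 + 7×2 + 6×3 = 88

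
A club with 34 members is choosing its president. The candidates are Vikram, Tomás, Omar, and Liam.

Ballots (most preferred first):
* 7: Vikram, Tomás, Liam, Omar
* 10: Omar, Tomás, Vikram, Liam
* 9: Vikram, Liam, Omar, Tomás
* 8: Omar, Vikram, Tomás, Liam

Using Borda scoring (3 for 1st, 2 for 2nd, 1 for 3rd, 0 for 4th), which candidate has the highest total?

Vikram: 7×3 + 10×1 + 9×3 + 8×2 = 74
Tomás: 7×2 + 10×2 + 9×0 + 8×1 = 42
Omar: 7×0 + 10×3 + 9×1 + 8×3 = 63
Liam: 7×1 + 10×0 + 9×2 + 8×0 = 25

Vikram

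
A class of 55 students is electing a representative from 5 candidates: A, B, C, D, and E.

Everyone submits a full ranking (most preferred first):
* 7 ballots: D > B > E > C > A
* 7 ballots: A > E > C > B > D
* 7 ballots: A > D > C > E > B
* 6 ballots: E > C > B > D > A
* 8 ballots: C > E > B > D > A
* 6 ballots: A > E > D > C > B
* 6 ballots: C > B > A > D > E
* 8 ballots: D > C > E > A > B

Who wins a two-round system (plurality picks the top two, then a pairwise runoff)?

D

Round 1 first-place votes: A 20, B 0, C 14, D 15, E 6. A and D advance.
Runoff: A is ranked above D on 26 ballots, D above A on 29.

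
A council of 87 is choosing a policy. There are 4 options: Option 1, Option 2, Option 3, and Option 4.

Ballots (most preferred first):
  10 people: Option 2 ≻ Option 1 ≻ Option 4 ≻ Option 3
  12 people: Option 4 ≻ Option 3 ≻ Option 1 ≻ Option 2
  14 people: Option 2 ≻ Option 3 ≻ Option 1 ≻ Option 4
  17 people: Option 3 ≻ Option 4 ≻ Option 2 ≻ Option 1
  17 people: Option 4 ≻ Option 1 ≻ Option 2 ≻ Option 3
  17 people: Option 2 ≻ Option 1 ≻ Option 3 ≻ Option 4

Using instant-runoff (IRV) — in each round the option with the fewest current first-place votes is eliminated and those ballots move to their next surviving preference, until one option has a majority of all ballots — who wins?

Round 1: Option 1 0, Option 2 41, Option 3 17, Option 4 29. Option 1 eliminated.
Round 2: Option 2 41, Option 3 17, Option 4 29. Option 3 eliminated.
Round 3: Option 2 41, Option 4 46. Option 4 has a majority (≥44).

Option 4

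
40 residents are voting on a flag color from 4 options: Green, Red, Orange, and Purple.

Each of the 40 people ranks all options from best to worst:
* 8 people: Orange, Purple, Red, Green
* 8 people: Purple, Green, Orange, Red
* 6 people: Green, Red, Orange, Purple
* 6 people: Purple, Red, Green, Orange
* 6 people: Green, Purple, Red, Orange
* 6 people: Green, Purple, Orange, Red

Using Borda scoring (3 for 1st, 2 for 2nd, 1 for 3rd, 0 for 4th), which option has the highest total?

Green: 8×0 + 8×2 + 6×3 + 6×1 + 6×3 + 6×3 = 76
Red: 8×1 + 8×0 + 6×2 + 6×2 + 6×1 + 6×0 = 38
Orange: 8×3 + 8×1 + 6×1 + 6×0 + 6×0 + 6×1 = 44
Purple: 8×2 + 8×3 + 6×0 + 6×3 + 6×2 + 6×2 = 82

Purple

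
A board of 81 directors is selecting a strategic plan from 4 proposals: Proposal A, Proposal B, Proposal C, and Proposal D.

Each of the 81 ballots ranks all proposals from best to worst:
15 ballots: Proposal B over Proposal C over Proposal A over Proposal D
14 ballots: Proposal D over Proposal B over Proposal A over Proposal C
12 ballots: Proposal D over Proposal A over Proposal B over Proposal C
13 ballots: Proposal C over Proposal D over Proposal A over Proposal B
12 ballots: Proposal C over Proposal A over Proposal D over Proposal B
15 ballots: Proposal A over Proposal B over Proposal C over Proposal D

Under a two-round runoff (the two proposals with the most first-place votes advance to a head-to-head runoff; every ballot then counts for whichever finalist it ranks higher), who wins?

Proposal C

Round 1 first-place votes: Proposal A 15, Proposal B 15, Proposal C 25, Proposal D 26. Proposal D and Proposal C advance.
Runoff: Proposal D is ranked above Proposal C on 26 ballots, Proposal C above Proposal D on 55.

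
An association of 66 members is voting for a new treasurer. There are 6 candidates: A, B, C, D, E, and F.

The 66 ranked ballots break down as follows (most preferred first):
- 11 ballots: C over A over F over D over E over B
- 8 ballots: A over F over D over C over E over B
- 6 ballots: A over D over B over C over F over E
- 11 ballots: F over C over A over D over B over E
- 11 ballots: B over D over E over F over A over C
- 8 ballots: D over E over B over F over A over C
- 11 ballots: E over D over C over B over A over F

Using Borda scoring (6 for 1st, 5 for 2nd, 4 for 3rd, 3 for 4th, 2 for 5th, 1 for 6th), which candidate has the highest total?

D

A: 11×5 + 8×6 + 6×6 + 11×4 + 11×2 + 8×2 + 11×2 = 243
B: 11×1 + 8×1 + 6×4 + 11×2 + 11×6 + 8×4 + 11×3 = 196
C: 11×6 + 8×3 + 6×3 + 11×5 + 11×1 + 8×1 + 11×4 = 226
D: 11×3 + 8×4 + 6×5 + 11×3 + 11×5 + 8×6 + 11×5 = 286
E: 11×2 + 8×2 + 6×1 + 11×1 + 11×4 + 8×5 + 11×6 = 205
F: 11×4 + 8×5 + 6×2 + 11×6 + 11×3 + 8×3 + 11×1 = 230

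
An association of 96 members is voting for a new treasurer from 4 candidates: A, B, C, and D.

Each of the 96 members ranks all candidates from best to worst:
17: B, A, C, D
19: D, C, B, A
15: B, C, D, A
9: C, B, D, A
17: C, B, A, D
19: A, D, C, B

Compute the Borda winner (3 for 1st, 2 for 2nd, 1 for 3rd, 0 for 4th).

A: 17×2 + 19×0 + 15×0 + 9×0 + 17×1 + 19×3 = 108
B: 17×3 + 19×1 + 15×3 + 9×2 + 17×2 + 19×0 = 167
C: 17×1 + 19×2 + 15×2 + 9×3 + 17×3 + 19×1 = 182
D: 17×0 + 19×3 + 15×1 + 9×1 + 17×0 + 19×2 = 119

C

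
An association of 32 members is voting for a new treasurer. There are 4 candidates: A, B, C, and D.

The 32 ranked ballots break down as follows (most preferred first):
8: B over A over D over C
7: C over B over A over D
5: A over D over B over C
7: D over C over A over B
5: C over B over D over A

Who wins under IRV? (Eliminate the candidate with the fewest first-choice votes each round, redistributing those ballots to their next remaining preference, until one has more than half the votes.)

Round 1: A 5, B 8, C 12, D 7. A eliminated.
Round 2: B 8, C 12, D 12. B eliminated.
Round 3: C 12, D 20. D has a majority (≥17).

D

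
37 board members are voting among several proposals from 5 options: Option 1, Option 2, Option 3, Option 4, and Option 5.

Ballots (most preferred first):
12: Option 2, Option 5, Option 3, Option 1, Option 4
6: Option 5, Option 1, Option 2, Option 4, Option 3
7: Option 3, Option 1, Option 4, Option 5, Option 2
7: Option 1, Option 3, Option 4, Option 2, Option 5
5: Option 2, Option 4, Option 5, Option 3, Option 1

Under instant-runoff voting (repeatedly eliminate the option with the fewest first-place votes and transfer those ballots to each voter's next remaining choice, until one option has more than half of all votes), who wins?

Round 1: Option 1 7, Option 2 17, Option 3 7, Option 4 0, Option 5 6. Option 4 eliminated.
Round 2: Option 1 7, Option 2 17, Option 3 7, Option 5 6. Option 5 eliminated.
Round 3: Option 1 13, Option 2 17, Option 3 7. Option 3 eliminated.
Round 4: Option 1 20, Option 2 17. Option 1 has a majority (≥19).

Option 1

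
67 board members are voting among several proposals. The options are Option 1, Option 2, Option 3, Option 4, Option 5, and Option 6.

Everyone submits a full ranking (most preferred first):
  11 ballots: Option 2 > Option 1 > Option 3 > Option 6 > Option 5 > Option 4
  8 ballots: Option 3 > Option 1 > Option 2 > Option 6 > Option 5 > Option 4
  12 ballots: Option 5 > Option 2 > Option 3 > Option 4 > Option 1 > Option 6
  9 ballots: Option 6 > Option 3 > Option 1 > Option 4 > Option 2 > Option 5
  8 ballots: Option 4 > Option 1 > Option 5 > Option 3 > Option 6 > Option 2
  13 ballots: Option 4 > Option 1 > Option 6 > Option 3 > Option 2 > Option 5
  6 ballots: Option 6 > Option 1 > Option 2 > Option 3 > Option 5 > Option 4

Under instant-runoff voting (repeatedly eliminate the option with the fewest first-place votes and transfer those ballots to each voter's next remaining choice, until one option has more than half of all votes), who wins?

Option 2

Round 1: Option 1 0, Option 2 11, Option 3 8, Option 4 21, Option 5 12, Option 6 15. Option 1 eliminated.
Round 2: Option 2 11, Option 3 8, Option 4 21, Option 5 12, Option 6 15. Option 3 eliminated.
Round 3: Option 2 19, Option 4 21, Option 5 12, Option 6 15. Option 5 eliminated.
Round 4: Option 2 31, Option 4 21, Option 6 15. Option 6 eliminated.
Round 5: Option 2 37, Option 4 30. Option 2 has a majority (≥34).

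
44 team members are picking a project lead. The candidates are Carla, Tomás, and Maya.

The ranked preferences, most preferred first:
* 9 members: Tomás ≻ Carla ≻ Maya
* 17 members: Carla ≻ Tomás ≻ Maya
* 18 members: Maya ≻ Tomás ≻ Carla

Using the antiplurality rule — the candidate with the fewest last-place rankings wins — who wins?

Last-place votes: Carla 18, Tomás 0, Maya 26.

Tomás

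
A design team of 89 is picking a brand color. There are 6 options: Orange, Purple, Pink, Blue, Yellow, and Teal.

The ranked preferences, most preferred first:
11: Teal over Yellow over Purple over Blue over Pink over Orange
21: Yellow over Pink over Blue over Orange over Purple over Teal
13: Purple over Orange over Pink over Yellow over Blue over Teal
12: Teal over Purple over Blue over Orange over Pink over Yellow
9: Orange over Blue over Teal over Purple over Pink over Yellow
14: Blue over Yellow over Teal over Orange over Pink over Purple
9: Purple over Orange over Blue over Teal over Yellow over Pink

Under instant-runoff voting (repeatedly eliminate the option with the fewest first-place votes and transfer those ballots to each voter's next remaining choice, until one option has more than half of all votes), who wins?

Blue

Round 1: Orange 9, Purple 22, Pink 0, Blue 14, Yellow 21, Teal 23. Pink eliminated.
Round 2: Orange 9, Purple 22, Blue 14, Yellow 21, Teal 23. Orange eliminated.
Round 3: Purple 22, Blue 23, Yellow 21, Teal 23. Yellow eliminated.
Round 4: Purple 22, Blue 44, Teal 23. Purple eliminated.
Round 5: Blue 66, Teal 23. Blue has a majority (≥45).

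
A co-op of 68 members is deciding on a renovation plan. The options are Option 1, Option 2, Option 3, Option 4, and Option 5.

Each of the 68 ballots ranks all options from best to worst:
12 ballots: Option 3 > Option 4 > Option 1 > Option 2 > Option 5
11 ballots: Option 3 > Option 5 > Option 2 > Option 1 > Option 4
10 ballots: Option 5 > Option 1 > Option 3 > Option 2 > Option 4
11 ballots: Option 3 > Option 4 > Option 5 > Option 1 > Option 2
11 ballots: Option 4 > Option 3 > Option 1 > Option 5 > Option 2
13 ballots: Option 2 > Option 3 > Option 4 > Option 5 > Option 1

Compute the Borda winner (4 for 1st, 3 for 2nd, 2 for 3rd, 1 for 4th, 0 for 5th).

Option 1: 12×2 + 11×1 + 10×3 + 11×1 + 11×2 + 13×0 = 98
Option 2: 12×1 + 11×2 + 10×1 + 11×0 + 11×0 + 13×4 = 96
Option 3: 12×4 + 11×4 + 10×2 + 11×4 + 11×3 + 13×3 = 228
Option 4: 12×3 + 11×0 + 10×0 + 11×3 + 11×4 + 13×2 = 139
Option 5: 12×0 + 11×3 + 10×4 + 11×2 + 11×1 + 13×1 = 119

Option 3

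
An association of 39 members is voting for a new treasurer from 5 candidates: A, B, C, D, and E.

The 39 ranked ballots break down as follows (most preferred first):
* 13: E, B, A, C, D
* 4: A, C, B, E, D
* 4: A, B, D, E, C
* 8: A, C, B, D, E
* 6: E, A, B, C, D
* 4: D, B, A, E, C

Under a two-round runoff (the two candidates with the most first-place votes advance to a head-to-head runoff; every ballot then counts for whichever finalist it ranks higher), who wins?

A

Round 1 first-place votes: A 16, B 0, C 0, D 4, E 19. E and A advance.
Runoff: E is ranked above A on 19 ballots, A above E on 20.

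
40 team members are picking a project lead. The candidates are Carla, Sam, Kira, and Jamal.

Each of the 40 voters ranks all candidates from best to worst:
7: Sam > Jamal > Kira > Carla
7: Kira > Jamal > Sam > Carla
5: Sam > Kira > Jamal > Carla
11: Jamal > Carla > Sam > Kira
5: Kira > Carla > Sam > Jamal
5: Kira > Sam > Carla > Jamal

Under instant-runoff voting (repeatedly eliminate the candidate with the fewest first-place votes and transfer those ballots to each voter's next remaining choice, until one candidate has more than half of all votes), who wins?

Round 1: Carla 0, Sam 12, Kira 17, Jamal 11. Carla eliminated.
Round 2: Sam 12, Kira 17, Jamal 11. Jamal eliminated.
Round 3: Sam 23, Kira 17. Sam has a majority (≥21).

Sam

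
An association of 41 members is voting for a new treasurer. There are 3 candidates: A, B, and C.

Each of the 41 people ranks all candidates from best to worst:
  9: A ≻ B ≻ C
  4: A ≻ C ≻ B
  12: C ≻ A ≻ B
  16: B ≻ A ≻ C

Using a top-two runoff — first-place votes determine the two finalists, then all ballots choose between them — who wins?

Round 1 first-place votes: A 13, B 16, C 12. B and A advance.
Runoff: B is ranked above A on 16 ballots, A above B on 25.

A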